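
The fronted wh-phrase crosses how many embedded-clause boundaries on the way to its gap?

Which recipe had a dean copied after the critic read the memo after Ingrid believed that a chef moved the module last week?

0

"which recipe" originates inside the matrix clause — no clause boundary is crossed.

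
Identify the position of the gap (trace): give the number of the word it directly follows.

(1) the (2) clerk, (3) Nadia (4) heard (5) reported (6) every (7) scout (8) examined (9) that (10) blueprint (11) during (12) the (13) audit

The displaced element is "the clerk" (word 2).
It is linked across 1 clause boundary (Ø).
It functions as the subject of "reported", so the gap sits immediately after word 4 ("heard").
Base order: Nadia heard the clerk reported every scout examined that blueprint during the audit.

4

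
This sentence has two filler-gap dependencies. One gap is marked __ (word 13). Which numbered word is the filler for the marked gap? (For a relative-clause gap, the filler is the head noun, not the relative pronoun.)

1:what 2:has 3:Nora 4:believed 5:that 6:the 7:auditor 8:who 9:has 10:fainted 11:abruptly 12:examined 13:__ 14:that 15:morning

The marked gap is the direct object of "examined".
Its filler is the fronted wh-phrase "what", at word 1.
(The other dependency links word 7 to a gap after word 8.)

1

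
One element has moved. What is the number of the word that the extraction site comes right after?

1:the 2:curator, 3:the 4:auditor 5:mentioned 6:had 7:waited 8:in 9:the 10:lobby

5

The displaced element is "the curator" (word 2).
It is linked across 1 clause boundary (Ø).
It functions as the subject of "waited", so the gap sits immediately after word 5 ("mentioned").
Base order: The auditor mentioned that the curator had waited in the lobby.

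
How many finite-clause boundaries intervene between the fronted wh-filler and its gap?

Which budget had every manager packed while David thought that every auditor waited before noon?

"which budget" originates inside the matrix clause — no clause boundary is crossed.

0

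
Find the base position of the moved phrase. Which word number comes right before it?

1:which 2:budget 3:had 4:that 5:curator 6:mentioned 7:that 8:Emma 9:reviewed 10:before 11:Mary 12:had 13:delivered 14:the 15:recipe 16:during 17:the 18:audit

9

The displaced element is "which budget" (word 2).
It is linked across 1 clause boundary (that).
It functions as the direct object of "reviewed", so the gap sits immediately after word 9 ("reviewed").
Base order: That curator had mentioned that Emma reviewed which budget before Mary had delivered the recipe during the audit.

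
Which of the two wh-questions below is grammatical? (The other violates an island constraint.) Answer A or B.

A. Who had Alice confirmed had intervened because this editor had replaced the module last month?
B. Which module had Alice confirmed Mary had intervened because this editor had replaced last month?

A

In B, the wh-phrase is extracted from inside an adjunct island (introduced by "because"), which blocks movement.
In A, the extraction path crosses only that-complement boundaries, which are transparent.
So A is grammatical.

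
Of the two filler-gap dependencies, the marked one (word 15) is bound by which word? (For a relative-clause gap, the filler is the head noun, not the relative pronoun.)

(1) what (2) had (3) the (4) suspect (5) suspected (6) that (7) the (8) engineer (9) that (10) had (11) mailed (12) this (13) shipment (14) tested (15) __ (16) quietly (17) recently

1

The marked gap is the direct object of "tested".
Its filler is the fronted wh-phrase "what", at word 1.
(The other dependency links word 8 to a gap after word 9.)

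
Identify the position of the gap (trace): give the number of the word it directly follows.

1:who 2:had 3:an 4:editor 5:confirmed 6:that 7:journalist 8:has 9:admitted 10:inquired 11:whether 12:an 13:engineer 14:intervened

The displaced element is "who" (word 1).
It is linked across 2 clause boundaries (Ø → Ø).
It functions as the subject of "inquired", so the gap sits immediately after word 9 ("admitted").
Base order: An editor had confirmed that journalist has admitted that who inquired whether an engineer intervened.

9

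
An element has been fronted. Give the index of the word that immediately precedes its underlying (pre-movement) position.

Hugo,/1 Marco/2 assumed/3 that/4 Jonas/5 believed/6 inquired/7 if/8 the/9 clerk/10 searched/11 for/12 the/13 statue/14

The displaced element is "Hugo" (word 1).
It is linked across 2 clause boundaries (that → Ø).
It functions as the subject of "inquired", so the gap sits immediately after word 6 ("believed").
Base order: Marco assumed that Jonas believed that Hugo inquired if the clerk searched for the statue.

6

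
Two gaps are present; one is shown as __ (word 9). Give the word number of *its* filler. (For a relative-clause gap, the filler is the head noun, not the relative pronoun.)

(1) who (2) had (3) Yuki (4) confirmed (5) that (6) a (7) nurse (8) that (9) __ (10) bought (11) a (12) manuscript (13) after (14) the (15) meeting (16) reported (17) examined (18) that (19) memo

The marked gap is inside the relative clause, the subject of "bought".
Its filler is the head noun "nurse" (via "that"), at word 7.
(The other dependency links word 1 to a gap after word 16.)

7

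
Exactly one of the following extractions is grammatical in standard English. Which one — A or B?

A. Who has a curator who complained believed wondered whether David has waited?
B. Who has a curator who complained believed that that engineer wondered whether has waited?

In B, the wh-phrase is extracted from inside a wh-island (introduced by "whether"), which blocks movement.
In A, the extraction path crosses only that-complement boundaries, which are transparent.
So A is grammatical.

A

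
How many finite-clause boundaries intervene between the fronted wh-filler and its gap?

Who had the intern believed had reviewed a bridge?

1

"who" is extracted from the subject of "reviewed".
Boundaries crossed, outermost first: [Ø] — 1 in total.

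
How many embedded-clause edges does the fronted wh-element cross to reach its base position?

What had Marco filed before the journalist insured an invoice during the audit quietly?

"what" originates inside the matrix clause — no clause boundary is crossed.

0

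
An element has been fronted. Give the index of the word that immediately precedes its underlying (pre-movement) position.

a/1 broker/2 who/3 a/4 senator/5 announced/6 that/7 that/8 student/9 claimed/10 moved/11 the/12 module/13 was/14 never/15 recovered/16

The displaced element is "a broker" (word 2).
It is linked across 2 clause boundaries (that → Ø).
It functions as the subject of "moved", so the gap sits immediately after word 10 ("claimed").
Base order: A senator announced that that student claimed that a broker moved the module.

10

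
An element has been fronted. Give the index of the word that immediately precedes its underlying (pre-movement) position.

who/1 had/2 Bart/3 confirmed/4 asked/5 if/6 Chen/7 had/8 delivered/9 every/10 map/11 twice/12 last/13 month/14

The displaced element is "who" (word 1).
It is linked across 1 clause boundary (Ø).
It functions as the subject of "asked", so the gap sits immediately after word 4 ("confirmed").
Base order: Bart had confirmed that who asked if Chen had delivered every map twice last month.

4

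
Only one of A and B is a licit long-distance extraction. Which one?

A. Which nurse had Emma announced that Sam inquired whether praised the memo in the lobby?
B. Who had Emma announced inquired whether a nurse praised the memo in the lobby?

B

In A, the wh-phrase is extracted from inside a wh-island (introduced by "whether"), which blocks movement.
In B, the extraction path crosses only that-complement boundaries, which are transparent.
So B is grammatical.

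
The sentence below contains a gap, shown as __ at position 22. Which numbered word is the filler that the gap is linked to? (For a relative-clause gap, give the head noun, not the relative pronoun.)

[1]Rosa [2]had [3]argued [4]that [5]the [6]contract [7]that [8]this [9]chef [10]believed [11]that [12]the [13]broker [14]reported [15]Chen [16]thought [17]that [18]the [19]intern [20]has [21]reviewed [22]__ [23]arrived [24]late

The gap at 22 is the object of "reviewed", inside a relative clause.
The relative pronoun is "that" (word 7); it is bound by the head noun immediately before it.
Its filler is the head noun "contract", at word 6.

6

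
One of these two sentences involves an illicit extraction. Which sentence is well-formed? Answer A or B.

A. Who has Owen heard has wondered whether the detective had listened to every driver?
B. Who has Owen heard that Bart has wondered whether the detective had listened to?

A

In B, the wh-phrase is extracted from inside a wh-island (introduced by "whether"), which blocks movement.
In A, the extraction path crosses only that-complement boundaries, which are transparent.
So A is grammatical.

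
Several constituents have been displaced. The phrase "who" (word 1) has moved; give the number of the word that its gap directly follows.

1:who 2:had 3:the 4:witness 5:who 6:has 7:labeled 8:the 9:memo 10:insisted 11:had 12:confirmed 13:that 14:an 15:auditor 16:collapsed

The displaced element is "who" (word 1).
It is linked across 1 clause boundary (Ø).
It functions as the subject of "confirmed", so the gap sits immediately after word 10 ("insisted").
Base order: The witness who has labeled the memo had insisted that who had confirmed that an auditor collapsed.

10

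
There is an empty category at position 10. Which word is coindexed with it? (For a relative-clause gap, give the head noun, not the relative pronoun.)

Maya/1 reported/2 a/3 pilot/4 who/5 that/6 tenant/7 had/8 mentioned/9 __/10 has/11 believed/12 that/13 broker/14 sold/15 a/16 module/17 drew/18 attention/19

The gap at 10 is the subject of "believed", inside a relative clause.
The relative pronoun is "who" (word 5); it is bound by the head noun immediately before it.
Its filler is the head noun "pilot", at word 4.

4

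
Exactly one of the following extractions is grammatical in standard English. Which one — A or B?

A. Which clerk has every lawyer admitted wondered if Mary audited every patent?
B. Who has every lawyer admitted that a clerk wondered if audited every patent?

In B, the wh-phrase is extracted from inside a wh-island (introduced by "if"), which blocks movement.
In A, the extraction path crosses only that-complement boundaries, which are transparent.
So A is grammatical.

A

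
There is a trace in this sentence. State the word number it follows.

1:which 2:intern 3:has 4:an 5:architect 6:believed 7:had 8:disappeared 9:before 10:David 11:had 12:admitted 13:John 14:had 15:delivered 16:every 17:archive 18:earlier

The displaced element is "which intern" (word 2).
It is linked across 1 clause boundary (Ø).
It functions as the subject of "disappeared", so the gap sits immediately after word 6 ("believed").
Base order: An architect has believed that which intern had disappeared before David had admitted John had delivered every archive earlier.

6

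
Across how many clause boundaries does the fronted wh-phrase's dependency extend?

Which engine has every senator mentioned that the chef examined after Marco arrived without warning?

1

"which engine" is extracted from the object of "examined".
Boundaries crossed, outermost first: [that] — 1 in total.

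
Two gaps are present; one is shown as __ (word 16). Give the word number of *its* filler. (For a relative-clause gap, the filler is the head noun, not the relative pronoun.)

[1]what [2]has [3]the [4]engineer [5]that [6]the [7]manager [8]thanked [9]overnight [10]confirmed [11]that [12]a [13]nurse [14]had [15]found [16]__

The marked gap is the direct object of "found".
Its filler is the fronted wh-phrase "what", at word 1.
(The other dependency links word 4 to a gap after word 8.)

1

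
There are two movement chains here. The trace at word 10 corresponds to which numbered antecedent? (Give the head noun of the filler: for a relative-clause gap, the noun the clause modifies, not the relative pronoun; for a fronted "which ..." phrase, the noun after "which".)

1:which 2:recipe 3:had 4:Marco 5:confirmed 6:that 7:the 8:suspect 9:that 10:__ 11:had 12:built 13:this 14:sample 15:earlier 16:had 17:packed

The marked gap is inside the relative clause, the subject of "built".
Its filler is the head noun "suspect" (via "that"), at word 8.
(The other dependency links word 2 to a gap after word 17.)

8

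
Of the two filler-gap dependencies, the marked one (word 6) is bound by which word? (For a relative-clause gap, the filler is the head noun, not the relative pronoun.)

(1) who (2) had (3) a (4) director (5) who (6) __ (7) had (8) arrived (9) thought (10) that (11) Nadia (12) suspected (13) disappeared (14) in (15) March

4

The marked gap is inside the relative clause, the subject of "arrived".
Its filler is the head noun "director" (via "who"), at word 4.
(The other dependency links word 1 to a gap after word 12.)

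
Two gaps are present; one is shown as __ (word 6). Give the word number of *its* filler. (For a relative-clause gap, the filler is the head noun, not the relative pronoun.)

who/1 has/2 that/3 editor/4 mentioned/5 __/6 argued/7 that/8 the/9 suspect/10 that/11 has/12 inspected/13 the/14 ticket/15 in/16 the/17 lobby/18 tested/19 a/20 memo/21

1

The marked gap is the subject of "argued".
Its filler is the fronted wh-phrase "who", at word 1.
(The other dependency links word 10 to a gap after word 11.)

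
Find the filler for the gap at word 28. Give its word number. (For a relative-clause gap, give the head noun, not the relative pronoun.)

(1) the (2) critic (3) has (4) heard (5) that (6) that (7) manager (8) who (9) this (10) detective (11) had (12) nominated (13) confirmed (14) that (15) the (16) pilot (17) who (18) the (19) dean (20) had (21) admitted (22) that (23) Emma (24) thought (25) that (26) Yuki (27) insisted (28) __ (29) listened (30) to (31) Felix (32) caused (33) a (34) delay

16

The gap at 28 is the subject of "listened", inside a relative clause.
The relative pronoun is "who" (word 17); it is bound by the head noun immediately before it.
Its filler is the head noun "pilot", at word 16.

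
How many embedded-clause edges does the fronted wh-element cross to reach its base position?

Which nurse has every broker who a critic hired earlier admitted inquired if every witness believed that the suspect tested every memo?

1

"which nurse" is extracted from the subject of "inquired".
Boundaries crossed, outermost first: [Ø] — 1 in total.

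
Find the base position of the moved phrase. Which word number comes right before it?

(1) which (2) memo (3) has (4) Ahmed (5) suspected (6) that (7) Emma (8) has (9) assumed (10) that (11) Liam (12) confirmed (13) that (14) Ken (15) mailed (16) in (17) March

15

The displaced element is "which memo" (word 2).
It is linked across 3 clause boundaries (that → that → that).
It functions as the direct object of "mailed", so the gap sits immediately after word 15 ("mailed").
Base order: Ahmed has suspected that Emma has assumed that Liam confirmed that Ken mailed which memo in March.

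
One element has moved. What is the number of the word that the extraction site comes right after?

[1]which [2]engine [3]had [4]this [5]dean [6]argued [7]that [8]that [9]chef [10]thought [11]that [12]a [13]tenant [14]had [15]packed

The displaced element is "which engine" (word 2).
It is linked across 2 clause boundaries (that → that).
It functions as the direct object of "packed", so the gap sits immediately after word 15 ("packed").
Base order: This dean had argued that that chef thought that a tenant had packed which engine.

15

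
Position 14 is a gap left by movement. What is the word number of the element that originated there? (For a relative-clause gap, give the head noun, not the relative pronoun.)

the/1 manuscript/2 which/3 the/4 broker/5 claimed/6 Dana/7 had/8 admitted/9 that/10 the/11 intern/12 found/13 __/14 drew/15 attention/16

The gap at 14 is the object of "found", inside a relative clause.
The relative pronoun is "which" (word 3); it is bound by the head noun immediately before it.
Its filler is the head noun "manuscript", at word 2.

2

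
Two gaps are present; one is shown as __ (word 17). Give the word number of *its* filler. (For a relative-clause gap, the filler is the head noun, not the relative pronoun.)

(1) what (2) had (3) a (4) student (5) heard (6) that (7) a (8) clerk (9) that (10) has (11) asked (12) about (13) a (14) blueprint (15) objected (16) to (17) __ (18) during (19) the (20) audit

1

The marked gap is the object of the preposition "to" of "objected".
Its filler is the fronted wh-phrase "what", at word 1.
(The other dependency links word 8 to a gap after word 9.)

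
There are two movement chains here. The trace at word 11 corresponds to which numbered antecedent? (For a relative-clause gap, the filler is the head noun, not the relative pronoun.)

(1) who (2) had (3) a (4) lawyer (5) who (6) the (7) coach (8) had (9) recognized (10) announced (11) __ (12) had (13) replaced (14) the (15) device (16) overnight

The marked gap is the subject of "replaced".
Its filler is the fronted wh-phrase "who", at word 1.
(The other dependency links word 4 to a gap after word 9.)

1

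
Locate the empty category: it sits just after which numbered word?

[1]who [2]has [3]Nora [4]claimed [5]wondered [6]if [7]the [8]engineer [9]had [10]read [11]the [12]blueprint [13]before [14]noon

4

The displaced element is "who" (word 1).
It is linked across 1 clause boundary (Ø).
It functions as the subject of "wondered", so the gap sits immediately after word 4 ("claimed").
Base order: Nora has claimed that who wondered if the engineer had read the blueprint before noon.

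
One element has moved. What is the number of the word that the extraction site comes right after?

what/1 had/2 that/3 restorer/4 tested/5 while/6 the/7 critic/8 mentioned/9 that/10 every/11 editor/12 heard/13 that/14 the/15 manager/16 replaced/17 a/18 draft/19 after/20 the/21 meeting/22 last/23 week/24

The displaced element is "what" (word 1).
It functions as the direct object of "tested", so the gap sits immediately after word 5 ("tested").
Base order: That restorer had tested what while the critic mentioned that every editor heard that the manager replaced a draft after the meeting last week.

5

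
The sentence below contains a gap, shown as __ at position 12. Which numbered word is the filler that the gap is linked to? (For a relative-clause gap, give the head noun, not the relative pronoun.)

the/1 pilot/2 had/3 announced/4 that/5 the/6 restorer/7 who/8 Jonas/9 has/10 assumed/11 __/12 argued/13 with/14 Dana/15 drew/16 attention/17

7

The gap at 12 is the subject of "argued", inside a relative clause.
The relative pronoun is "who" (word 8); it is bound by the head noun immediately before it.
Its filler is the head noun "restorer", at word 7.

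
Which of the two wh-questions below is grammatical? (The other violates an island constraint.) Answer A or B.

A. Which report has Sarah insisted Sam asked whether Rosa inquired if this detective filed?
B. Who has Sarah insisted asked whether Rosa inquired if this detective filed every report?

In A, the wh-phrase is extracted from inside a wh-island (introduced by "whether"), which blocks movement.
In B, the extraction path crosses only that-complement boundaries, which are transparent.
So B is grammatical.

B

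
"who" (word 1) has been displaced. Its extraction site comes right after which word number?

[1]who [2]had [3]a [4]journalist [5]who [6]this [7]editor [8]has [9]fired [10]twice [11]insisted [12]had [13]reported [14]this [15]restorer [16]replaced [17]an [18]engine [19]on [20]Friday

The displaced element is "who" (word 1).
It is linked across 1 clause boundary (Ø).
It functions as the subject of "reported", so the gap sits immediately after word 11 ("insisted").
Base order: A journalist who this editor has fired twice had insisted who had reported this restorer replaced an engine on Friday.

11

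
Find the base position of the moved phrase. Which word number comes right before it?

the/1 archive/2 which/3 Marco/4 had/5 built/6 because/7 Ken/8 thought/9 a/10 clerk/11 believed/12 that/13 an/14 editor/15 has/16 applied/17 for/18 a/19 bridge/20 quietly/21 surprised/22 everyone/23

6

The displaced element is "the archive" (word 2).
It functions as the direct object of "built", so the gap sits immediately after word 6 ("built").
Base order: Marco had built the archive because Ken thought a clerk believed that an editor has applied for a bridge quietly.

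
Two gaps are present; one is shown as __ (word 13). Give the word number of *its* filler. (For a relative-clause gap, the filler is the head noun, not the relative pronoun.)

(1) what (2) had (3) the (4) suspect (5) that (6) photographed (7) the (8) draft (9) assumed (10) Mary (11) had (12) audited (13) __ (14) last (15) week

The marked gap is the direct object of "audited".
Its filler is the fronted wh-phrase "what", at word 1.
(The other dependency links word 4 to a gap after word 5.)

1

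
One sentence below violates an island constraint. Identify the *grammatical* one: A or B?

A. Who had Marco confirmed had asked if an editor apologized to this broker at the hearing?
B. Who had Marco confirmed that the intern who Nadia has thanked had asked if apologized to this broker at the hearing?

A

In B, the wh-phrase is extracted from inside a wh-island (introduced by "if"), which blocks movement.
In A, the extraction path crosses only that-complement boundaries, which are transparent.
So A is grammatical.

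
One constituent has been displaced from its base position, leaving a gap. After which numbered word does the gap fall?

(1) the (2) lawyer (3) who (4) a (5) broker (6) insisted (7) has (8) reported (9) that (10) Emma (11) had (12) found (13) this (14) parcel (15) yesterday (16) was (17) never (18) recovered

6

The displaced element is "the lawyer" (word 2).
It is linked across 1 clause boundary (Ø).
It functions as the subject of "reported", so the gap sits immediately after word 6 ("insisted").
Base order: A broker insisted that the lawyer has reported that Emma had found this parcel yesterday.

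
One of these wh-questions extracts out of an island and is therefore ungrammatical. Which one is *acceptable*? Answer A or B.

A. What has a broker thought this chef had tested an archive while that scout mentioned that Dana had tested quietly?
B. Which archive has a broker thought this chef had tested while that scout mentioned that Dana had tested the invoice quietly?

In A, the wh-phrase is extracted from inside an adjunct island (introduced by "while"), which blocks movement.
In B, the extraction path crosses only that-complement boundaries, which are transparent.
So B is grammatical.

B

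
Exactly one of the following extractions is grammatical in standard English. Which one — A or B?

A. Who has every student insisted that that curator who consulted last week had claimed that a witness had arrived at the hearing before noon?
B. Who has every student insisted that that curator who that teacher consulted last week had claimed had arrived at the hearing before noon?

B

In A, the wh-phrase is extracted from inside a complex-NP island (relative clause) (introduced by "who"), which blocks movement.
In B, the extraction path crosses only that-complement boundaries, which are transparent.
So B is grammatical.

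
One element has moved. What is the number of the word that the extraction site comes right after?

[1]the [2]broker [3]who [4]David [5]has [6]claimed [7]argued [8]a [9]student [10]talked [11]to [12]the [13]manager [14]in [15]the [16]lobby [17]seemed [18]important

6

The displaced element is "the broker" (word 2).
It is linked across 1 clause boundary (Ø).
It functions as the subject of "argued", so the gap sits immediately after word 6 ("claimed").
Base order: David has claimed that the broker argued a student talked to the manager in the lobby.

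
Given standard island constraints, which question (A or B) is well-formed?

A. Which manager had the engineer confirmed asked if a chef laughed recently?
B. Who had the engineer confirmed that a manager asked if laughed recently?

In B, the wh-phrase is extracted from inside a wh-island (introduced by "if"), which blocks movement.
In A, the extraction path crosses only that-complement boundaries, which are transparent.
So A is grammatical.

A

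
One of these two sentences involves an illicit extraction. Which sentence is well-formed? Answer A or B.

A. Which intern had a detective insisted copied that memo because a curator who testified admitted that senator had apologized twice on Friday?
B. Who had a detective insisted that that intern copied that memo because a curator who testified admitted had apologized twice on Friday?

In B, the wh-phrase is extracted from inside an adjunct island (introduced by "because"), which blocks movement.
In A, the extraction path crosses only that-complement boundaries, which are transparent.
So A is grammatical.

A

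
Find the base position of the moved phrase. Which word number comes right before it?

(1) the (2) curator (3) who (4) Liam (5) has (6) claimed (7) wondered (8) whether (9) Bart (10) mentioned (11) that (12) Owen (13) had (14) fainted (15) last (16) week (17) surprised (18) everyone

6

The displaced element is "the curator" (word 2).
It is linked across 1 clause boundary (Ø).
It functions as the subject of "wondered", so the gap sits immediately after word 6 ("claimed").
Base order: Liam has claimed that the curator wondered whether Bart mentioned that Owen had fainted last week.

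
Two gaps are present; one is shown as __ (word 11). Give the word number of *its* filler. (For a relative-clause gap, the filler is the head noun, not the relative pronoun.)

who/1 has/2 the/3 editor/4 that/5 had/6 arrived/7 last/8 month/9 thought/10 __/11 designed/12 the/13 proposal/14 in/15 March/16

1

The marked gap is the subject of "designed".
Its filler is the fronted wh-phrase "who", at word 1.
(The other dependency links word 4 to a gap after word 5.)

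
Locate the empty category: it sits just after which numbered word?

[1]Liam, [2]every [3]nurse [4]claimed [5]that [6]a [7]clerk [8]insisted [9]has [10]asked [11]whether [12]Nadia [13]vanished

8

The displaced element is "Liam" (word 1).
It is linked across 2 clause boundaries (that → Ø).
It functions as the subject of "asked", so the gap sits immediately after word 8 ("insisted").
Base order: Every nurse claimed that a clerk insisted Liam has asked whether Nadia vanished.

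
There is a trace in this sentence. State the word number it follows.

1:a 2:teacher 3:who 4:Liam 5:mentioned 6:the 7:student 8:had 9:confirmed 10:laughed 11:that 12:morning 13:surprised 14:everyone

9

The displaced element is "a teacher" (word 2).
It is linked across 2 clause boundaries (Ø → Ø).
It functions as the subject of "laughed", so the gap sits immediately after word 9 ("confirmed").
Base order: Liam mentioned the student had confirmed a teacher laughed that morning.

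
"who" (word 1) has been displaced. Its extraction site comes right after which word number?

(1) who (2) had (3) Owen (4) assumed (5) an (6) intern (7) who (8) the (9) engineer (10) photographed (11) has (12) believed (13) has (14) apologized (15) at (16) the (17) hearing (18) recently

12

The displaced element is "who" (word 1).
It is linked across 2 clause boundaries (Ø → Ø).
It functions as the subject of "apologized", so the gap sits immediately after word 12 ("believed").
Base order: Owen had assumed an intern who the engineer photographed has believed that who has apologized at the hearing recently.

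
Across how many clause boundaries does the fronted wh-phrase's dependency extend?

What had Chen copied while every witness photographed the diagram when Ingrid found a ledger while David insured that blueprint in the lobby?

"what" originates inside the matrix clause — no clause boundary is crossed.

0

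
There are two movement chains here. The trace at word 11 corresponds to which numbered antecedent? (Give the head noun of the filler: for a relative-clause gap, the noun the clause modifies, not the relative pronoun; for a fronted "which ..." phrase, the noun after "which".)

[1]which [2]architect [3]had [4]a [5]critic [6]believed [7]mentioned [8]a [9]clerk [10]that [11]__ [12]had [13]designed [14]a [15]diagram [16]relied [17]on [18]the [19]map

9

The marked gap is inside the relative clause, the subject of "designed".
Its filler is the head noun "clerk" (via "that"), at word 9.
(The other dependency links word 2 to a gap after word 6.)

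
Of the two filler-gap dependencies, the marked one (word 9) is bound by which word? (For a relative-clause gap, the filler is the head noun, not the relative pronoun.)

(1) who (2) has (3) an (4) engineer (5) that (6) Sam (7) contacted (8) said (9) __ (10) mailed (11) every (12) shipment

The marked gap is the subject of "mailed".
Its filler is the fronted wh-phrase "who", at word 1.
(The other dependency links word 4 to a gap after word 7.)

1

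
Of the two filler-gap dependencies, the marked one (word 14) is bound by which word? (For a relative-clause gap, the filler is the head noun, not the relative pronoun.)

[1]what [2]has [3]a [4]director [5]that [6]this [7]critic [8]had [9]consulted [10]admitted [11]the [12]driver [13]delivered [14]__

1

The marked gap is the direct object of "delivered".
Its filler is the fronted wh-phrase "what", at word 1.
(The other dependency links word 4 to a gap after word 9.)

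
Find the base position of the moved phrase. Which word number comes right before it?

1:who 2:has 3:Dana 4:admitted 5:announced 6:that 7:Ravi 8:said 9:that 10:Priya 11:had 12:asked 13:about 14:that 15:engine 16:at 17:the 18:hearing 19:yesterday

4

The displaced element is "who" (word 1).
It is linked across 1 clause boundary (Ø).
It functions as the subject of "announced", so the gap sits immediately after word 4 ("admitted").
Base order: Dana has admitted that who announced that Ravi said that Priya had asked about that engine at the hearing yesterday.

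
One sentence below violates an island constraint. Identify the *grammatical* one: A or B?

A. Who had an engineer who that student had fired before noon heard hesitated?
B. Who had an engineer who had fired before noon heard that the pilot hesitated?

In B, the wh-phrase is extracted from inside a complex-NP island (relative clause) (introduced by "who"), which blocks movement.
In A, the extraction path crosses only that-complement boundaries, which are transparent.
So A is grammatical.

A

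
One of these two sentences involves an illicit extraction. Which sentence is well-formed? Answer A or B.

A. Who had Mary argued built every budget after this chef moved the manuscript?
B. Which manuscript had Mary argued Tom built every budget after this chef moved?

In B, the wh-phrase is extracted from inside an adjunct island (introduced by "after"), which blocks movement.
In A, the extraction path crosses only that-complement boundaries, which are transparent.
So A is grammatical.

A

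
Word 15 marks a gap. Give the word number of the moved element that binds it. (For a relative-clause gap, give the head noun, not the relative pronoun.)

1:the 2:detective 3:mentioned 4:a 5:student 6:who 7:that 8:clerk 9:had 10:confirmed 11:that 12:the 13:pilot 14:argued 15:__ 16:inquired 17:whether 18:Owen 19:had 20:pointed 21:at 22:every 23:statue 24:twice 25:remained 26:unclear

5

The gap at 15 is the subject of "inquired", inside a relative clause.
The relative pronoun is "who" (word 6); it is bound by the head noun immediately before it.
Its filler is the head noun "student", at word 5.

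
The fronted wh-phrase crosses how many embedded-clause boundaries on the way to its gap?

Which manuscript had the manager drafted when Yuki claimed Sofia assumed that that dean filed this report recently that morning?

"which manuscript" originates inside the matrix clause — no clause boundary is crossed.

0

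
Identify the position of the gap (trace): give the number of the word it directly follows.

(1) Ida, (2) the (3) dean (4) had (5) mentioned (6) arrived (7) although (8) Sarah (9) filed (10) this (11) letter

The displaced element is "Ida" (word 1).
It is linked across 1 clause boundary (Ø).
It functions as the subject of "arrived", so the gap sits immediately after word 5 ("mentioned").
Base order: The dean had mentioned that Ida arrived although Sarah filed this letter.

5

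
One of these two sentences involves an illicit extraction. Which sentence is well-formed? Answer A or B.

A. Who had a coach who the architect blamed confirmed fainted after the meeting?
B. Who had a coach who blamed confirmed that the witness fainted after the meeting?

A

In B, the wh-phrase is extracted from inside a complex-NP island (relative clause) (introduced by "who"), which blocks movement.
In A, the extraction path crosses only that-complement boundaries, which are transparent.
So A is grammatical.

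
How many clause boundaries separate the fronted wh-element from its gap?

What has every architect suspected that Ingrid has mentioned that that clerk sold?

"what" is extracted from the object of "sold".
Boundaries crossed, outermost first: [that], [that] — 2 in total.

2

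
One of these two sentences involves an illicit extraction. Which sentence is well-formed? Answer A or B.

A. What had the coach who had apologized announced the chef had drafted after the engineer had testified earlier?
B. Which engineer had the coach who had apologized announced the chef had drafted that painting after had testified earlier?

In B, the wh-phrase is extracted from inside an adjunct island (introduced by "after"), which blocks movement.
In A, the extraction path crosses only that-complement boundaries, which are transparent.
So A is grammatical.

A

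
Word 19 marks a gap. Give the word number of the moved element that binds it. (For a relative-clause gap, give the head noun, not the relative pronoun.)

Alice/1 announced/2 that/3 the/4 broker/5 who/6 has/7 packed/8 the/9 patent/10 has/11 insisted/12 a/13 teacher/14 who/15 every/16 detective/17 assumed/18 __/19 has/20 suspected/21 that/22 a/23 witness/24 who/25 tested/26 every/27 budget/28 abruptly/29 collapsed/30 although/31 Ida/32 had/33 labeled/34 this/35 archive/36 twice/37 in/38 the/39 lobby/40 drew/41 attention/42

14

The gap at 19 is the subject of "suspected", inside a relative clause.
The relative pronoun is "who" (word 15); it is bound by the head noun immediately before it.
Its filler is the head noun "teacher", at word 14.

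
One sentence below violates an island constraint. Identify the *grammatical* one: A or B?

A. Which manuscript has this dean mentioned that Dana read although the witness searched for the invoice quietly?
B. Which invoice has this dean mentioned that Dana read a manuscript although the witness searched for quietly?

In B, the wh-phrase is extracted from inside an adjunct island (introduced by "although"), which blocks movement.
In A, the extraction path crosses only that-complement boundaries, which are transparent.
So A is grammatical.

A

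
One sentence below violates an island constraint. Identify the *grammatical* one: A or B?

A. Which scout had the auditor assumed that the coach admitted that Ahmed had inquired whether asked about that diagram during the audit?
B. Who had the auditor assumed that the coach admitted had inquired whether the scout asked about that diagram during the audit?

In A, the wh-phrase is extracted from inside a wh-island (introduced by "whether"), which blocks movement.
In B, the extraction path crosses only that-complement boundaries, which are transparent.
So B is grammatical.

B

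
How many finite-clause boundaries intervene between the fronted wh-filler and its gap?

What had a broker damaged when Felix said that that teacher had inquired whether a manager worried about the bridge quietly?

"what" originates inside the matrix clause — no clause boundary is crossed.

0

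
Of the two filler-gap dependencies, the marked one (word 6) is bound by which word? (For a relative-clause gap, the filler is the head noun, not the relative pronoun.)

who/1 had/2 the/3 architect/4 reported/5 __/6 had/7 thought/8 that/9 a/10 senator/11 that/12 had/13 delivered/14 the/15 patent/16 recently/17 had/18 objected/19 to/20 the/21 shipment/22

The marked gap is the subject of "thought".
Its filler is the fronted wh-phrase "who", at word 1.
(The other dependency links word 11 to a gap after word 12.)

1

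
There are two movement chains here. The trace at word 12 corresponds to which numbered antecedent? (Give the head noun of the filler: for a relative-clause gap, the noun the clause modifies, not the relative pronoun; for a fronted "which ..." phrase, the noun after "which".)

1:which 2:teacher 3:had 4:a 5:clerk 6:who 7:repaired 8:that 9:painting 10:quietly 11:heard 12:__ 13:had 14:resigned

The marked gap is the subject of "resigned".
Its filler is the fronted wh-phrase "which teacher", at word 2.
(The other dependency links word 5 to a gap after word 6.)

2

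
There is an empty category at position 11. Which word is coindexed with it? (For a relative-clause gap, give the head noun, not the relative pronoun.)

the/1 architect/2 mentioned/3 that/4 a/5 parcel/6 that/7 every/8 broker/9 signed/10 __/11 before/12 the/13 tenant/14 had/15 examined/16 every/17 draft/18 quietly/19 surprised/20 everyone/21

6

The gap at 11 is the object of "signed", inside a relative clause.
The relative pronoun is "that" (word 7); it is bound by the head noun immediately before it.
Its filler is the head noun "parcel", at word 6.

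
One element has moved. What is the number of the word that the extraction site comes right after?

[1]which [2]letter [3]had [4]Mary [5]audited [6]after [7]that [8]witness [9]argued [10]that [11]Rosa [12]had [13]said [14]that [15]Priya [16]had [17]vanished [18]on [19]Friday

5

The displaced element is "which letter" (word 2).
It functions as the direct object of "audited", so the gap sits immediately after word 5 ("audited").
Base order: Mary had audited which letter after that witness argued that Rosa had said that Priya had vanished on Friday.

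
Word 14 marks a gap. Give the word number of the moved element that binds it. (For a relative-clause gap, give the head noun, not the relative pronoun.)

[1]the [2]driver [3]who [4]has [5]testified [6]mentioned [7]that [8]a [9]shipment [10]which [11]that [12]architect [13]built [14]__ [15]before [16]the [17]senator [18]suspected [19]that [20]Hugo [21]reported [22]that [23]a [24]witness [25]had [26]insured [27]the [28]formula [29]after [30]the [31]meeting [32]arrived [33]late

The gap at 14 is the object of "built", inside a relative clause.
The relative pronoun is "which" (word 10); it is bound by the head noun immediately before it.
Its filler is the head noun "shipment", at word 9.

9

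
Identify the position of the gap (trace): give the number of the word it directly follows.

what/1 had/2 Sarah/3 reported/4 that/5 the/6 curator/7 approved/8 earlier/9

8

The displaced element is "what" (word 1).
It is linked across 1 clause boundary (that).
It functions as the direct object of "approved", so the gap sits immediately after word 8 ("approved").
Base order: Sarah had reported that the curator approved what earlier.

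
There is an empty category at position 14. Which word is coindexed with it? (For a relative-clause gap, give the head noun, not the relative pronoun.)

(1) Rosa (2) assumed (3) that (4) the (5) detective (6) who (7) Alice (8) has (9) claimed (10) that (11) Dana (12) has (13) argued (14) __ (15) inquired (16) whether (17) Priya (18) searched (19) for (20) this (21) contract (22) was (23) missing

5

The gap at 14 is the subject of "inquired", inside a relative clause.
The relative pronoun is "who" (word 6); it is bound by the head noun immediately before it.
Its filler is the head noun "detective", at word 5.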